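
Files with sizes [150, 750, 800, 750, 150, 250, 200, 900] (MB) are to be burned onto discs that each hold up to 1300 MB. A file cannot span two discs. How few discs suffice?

4

Total = 900 + 800 + 750 + 750 + 250 + 200 + 150 + 150 = 3950 MB.
Lower bound: ⌈3950/1300⌉ = 4 discs.
A packing using 4 discs:
  disc 1: 900 + 250 + 150 = 1300
  disc 2: 800 + 200 + 150 = 1150
  disc 3: 750 = 750
  disc 4: 750 = 750
This matches the lower bound, so 4 is optimal.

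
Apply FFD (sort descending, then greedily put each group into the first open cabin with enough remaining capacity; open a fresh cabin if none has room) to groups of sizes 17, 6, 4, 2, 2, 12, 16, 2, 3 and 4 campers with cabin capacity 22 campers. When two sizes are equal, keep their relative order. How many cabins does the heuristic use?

4

Sorted descending: 17, 16, 12, 6, 4, 4, 3, 2, 2, 2.
  17 → cabin 1 (new)  [load 17/22]
  16 → cabin 2 (new)  [load 16/22]
  12 → cabin 3 (new)  [load 12/22]
  6 → cabin 2  [load 22/22]
  4 → cabin 1  [load 21/22]
  4 → cabin 3  [load 16/22]
  3 → cabin 3  [load 19/22]
  2 → cabin 3  [load 21/22]
  2 → cabin 4 (new)  [load 2/22]
  2 → cabin 4  [load 4/22]
4 cabins opened.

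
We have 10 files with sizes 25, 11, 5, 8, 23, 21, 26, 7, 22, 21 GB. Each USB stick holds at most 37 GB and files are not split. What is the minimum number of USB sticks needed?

Total = 26 + 25 + 23 + 22 + 21 + 21 + 11 + 8 + 7 + 5 = 169 GB.
Lower bound: ⌈169/37⌉ = 5 USB sticks.
Also, 6 files each exceed 37/2 GB, and no two of those can share a USB stick, so at least 6 USB sticks are needed.
A packing using 6 USB sticks:
  USB stick 1: 26 + 11 = 37
  USB stick 2: 25 + 8 = 33
  USB stick 3: 23 + 7 + 5 = 35
  USB stick 4: 22 = 22
  USB stick 5: 21 = 21
  USB stick 6: 21 = 21
This matches the lower bound, so 6 is optimal.

6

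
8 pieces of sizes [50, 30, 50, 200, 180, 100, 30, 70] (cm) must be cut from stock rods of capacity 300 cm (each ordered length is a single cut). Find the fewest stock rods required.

Total = 200 + 180 + 100 + 70 + 50 + 50 + 30 + 30 = 710 cm.
Lower bound: ⌈710/300⌉ = 3 stock rods.
A packing using 3 stock rods:
  stock rod 1: 200 + 100 = 300
  stock rod 2: 180 + 70 + 50 = 300
  stock rod 3: 50 + 30 + 30 = 110
This matches the lower bound, so 3 is optimal.

3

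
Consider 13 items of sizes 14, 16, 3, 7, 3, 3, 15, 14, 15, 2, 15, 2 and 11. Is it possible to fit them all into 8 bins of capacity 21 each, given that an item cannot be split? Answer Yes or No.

A valid assignment using 7 bins:
  bin 1: 16 + 3 + 2 = 21
  bin 2: 15 + 3 + 3 = 21
  bin 3: 15 + 2 = 17
  bin 4: 15 = 15
  bin 5: 14 + 7 = 21
  bin 6: 14 = 14
  bin 7: 11 = 11
That uses only 7 ≤ 8, so 8 bins are enough.

Yes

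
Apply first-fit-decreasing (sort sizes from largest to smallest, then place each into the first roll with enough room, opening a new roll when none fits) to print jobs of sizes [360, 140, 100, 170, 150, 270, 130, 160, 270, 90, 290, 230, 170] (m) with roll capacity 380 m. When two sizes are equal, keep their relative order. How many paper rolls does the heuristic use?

Sorted descending: 360, 290, 270, 270, 230, 170, 170, 160, 150, 140, 130, 100, 90.
  360 → roll 1 (new)  [load 360/380]
  290 → roll 2 (new)  [load 290/380]
  270 → roll 3 (new)  [load 270/380]
  270 → roll 4 (new)  [load 270/380]
  230 → roll 5 (new)  [load 230/380]
  170 → roll 6 (new)  [load 170/380]
  170 → roll 6  [load 340/380]
  160 → roll 7 (new)  [load 160/380]
  150 → roll 5  [load 380/380]
  140 → roll 7  [load 300/380]
  130 → roll 8 (new)  [load 130/380]
  100 → roll 3  [load 370/380]
  90 → roll 2  [load 380/380]
8 paper rolls opened.

8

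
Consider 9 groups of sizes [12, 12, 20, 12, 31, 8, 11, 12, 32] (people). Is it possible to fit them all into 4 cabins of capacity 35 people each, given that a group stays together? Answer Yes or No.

Total = 150 people; ⌈150/35⌉ = 5.
At least 5 cabins are required, but only 4 are allowed.

No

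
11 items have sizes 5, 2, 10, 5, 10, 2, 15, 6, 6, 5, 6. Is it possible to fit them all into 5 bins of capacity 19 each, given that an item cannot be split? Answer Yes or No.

Yes

A valid assignment using 5 bins:
  bin 1: 15 + 2 + 2 = 19
  bin 2: 10 + 6 = 16
  bin 3: 10 + 6 = 16
  bin 4: 6 + 5 + 5 = 16
  bin 5: 5 = 5
Every load is within 19, so 5 bins suffice.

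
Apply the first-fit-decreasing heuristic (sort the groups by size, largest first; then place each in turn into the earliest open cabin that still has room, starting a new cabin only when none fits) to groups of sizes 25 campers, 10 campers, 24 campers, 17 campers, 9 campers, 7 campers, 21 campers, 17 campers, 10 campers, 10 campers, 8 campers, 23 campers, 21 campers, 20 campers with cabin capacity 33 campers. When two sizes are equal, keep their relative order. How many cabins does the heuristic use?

8

Sorted descending: 25, 24, 23, 21, 21, 20, 17, 17, 10, 10, 10, 9, 8, 7.
  25 → cabin 1 (new)  [load 25/33]
  24 → cabin 2 (new)  [load 24/33]
  23 → cabin 3 (new)  [load 23/33]
  21 → cabin 4 (new)  [load 21/33]
  21 → cabin 5 (new)  [load 21/33]
  20 → cabin 6 (new)  [load 20/33]
  17 → cabin 7 (new)  [load 17/33]
  17 → cabin 8 (new)  [load 17/33]
  10 → cabin 3  [load 33/33]
  10 → cabin 4  [load 31/33]
  10 → cabin 5  [load 31/33]
  9 → cabin 2  [load 33/33]
  8 → cabin 1  [load 33/33]
  7 → cabin 6  [load 27/33]
8 cabins opened.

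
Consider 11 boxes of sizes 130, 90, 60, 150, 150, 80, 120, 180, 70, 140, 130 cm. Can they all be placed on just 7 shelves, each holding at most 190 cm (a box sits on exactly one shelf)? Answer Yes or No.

No

Total = 1300 cm; ⌈1300/190⌉ = 7.
The bound of 7 does not rule out 7, but exhaustive search shows no assignment into 7 shelves of capacity 190 cm exists — the minimum is 8.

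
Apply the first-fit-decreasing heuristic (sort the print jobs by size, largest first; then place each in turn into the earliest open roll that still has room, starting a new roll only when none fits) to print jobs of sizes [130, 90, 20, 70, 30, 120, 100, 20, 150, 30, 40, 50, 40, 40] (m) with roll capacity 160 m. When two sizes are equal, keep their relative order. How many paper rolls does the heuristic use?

6

Sorted descending: 150, 130, 120, 100, 90, 70, 50, 40, 40, 40, 30, 30, 20, 20.
  150 → roll 1 (new)  [load 150/160]
  130 → roll 2 (new)  [load 130/160]
  120 → roll 3 (new)  [load 120/160]
  100 → roll 4 (new)  [load 100/160]
  90 → roll 5 (new)  [load 90/160]
  70 → roll 5  [load 160/160]
  50 → roll 4  [load 150/160]
  40 → roll 3  [load 160/160]
  40 → roll 6 (new)  [load 40/160]
  40 → roll 6  [load 80/160]
  30 → roll 2  [load 160/160]
  30 → roll 6  [load 110/160]
  20 → roll 6  [load 130/160]
  20 → roll 6  [load 150/160]
6 paper rolls opened.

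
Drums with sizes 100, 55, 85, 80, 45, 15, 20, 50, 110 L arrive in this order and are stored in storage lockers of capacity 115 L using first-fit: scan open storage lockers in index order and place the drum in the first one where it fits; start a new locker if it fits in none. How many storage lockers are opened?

6

  100 → locker 1 (new)  [load 100/115]
  55 → locker 2 (new)  [load 55/115]
  85 → locker 3 (new)  [load 85/115]
  80 → locker 4 (new)  [load 80/115]
  45 → locker 2  [load 100/115]
  15 → locker 1  [load 115/115]
  20 → locker 3  [load 105/115]
  50 → locker 5 (new)  [load 50/115]
  110 → locker 6 (new)  [load 110/115]
6 storage lockers opened.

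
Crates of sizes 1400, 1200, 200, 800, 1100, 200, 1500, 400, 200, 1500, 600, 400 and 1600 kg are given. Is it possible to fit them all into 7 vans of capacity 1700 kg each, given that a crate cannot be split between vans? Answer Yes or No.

Yes

A valid assignment using 7 vans:
  van 1: 1600 = 1600
  van 2: 1500 + 200 = 1700
  van 3: 1500 + 200 = 1700
  van 4: 1400 + 200 = 1600
  van 5: 1200 + 400 = 1600
  van 6: 1100 + 600 = 1700
  van 7: 800 + 400 = 1200
Every load is within 1700 kg, so 7 vans suffice.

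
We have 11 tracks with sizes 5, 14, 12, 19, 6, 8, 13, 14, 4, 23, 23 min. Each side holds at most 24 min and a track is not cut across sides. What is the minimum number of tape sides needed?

Total = 23 + 23 + 19 + 14 + 14 + 13 + 12 + 8 + 6 + 5 + 4 = 141 min.
Lower bound: ⌈141/24⌉ = 6 tape sides.
A packing using 7 tape sides:
  side 1: 23 = 23
  side 2: 23 = 23
  side 3: 19 + 5 = 24
  side 4: 14 + 8 = 22
  side 5: 14 + 6 + 4 = 24
  side 6: 13 = 13
  side 7: 12 = 12
No arrangement into 6 tape sides stays within capacity, so 7 is optimal.

7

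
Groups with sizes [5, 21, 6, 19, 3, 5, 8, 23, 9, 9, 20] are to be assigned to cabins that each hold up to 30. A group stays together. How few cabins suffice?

5

Total = 23 + 21 + 20 + 19 + 9 + 9 + 8 + 6 + 5 + 5 + 3 = 128.
Lower bound: ⌈128/30⌉ = 5 cabins.
A packing using 5 cabins:
  cabin 1: 23 + 6 = 29
  cabin 2: 21 + 9 = 30
  cabin 3: 20 + 9 = 29
  cabin 4: 19 + 8 + 3 = 30
  cabin 5: 5 + 5 = 10
This matches the lower bound, so 5 is optimal.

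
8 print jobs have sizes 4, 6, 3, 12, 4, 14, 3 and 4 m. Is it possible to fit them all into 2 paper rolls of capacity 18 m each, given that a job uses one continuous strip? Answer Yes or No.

Total = 50 m; ⌈50/18⌉ = 3.
At least 3 paper rolls are required, but only 2 are allowed.

No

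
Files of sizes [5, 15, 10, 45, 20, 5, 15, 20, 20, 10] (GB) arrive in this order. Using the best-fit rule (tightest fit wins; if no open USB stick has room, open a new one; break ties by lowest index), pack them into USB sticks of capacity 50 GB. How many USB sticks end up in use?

  5 → USB stick 1 (new)  [load 5/50]
  15 → USB stick 1  [load 20/50]
  10 → USB stick 1  [load 30/50]
  45 → USB stick 2 (new)  [load 45/50]
  20 → USB stick 1  [load 50/50]
  5 → USB stick 2  [load 50/50]
  15 → USB stick 3 (new)  [load 15/50]
  20 → USB stick 3  [load 35/50]
  20 → USB stick 4 (new)  [load 20/50]
  10 → USB stick 3  [load 45/50]
4 USB sticks opened.

4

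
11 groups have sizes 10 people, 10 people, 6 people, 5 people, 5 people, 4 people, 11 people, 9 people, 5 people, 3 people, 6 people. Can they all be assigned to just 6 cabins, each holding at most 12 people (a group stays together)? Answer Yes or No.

Total = 74 people; ⌈74/12⌉ = 7.
At least 7 cabins are required, but only 6 are allowed.

No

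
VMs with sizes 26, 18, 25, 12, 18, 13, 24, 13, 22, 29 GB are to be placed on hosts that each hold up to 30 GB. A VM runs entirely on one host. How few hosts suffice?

8

Total = 29 + 26 + 25 + 24 + 22 + 18 + 18 + 13 + 13 + 12 = 200 GB.
Lower bound: ⌈200/30⌉ = 7 hosts.
A packing using 8 hosts:
  host 1: 29 = 29
  host 2: 26 = 26
  host 3: 25 = 25
  host 4: 24 = 24
  host 5: 22 = 22
  host 6: 18 + 12 = 30
  host 7: 18 = 18
  host 8: 13 + 13 = 26
No arrangement into 7 hosts stays within capacity, so 8 is optimal.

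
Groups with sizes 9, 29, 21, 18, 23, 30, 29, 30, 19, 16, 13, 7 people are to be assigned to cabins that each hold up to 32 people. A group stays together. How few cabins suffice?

Total = 30 + 30 + 29 + 29 + 23 + 21 + 19 + 18 + 16 + 13 + 9 + 7 = 244 people.
Lower bound: ⌈244/32⌉ = 8 cabins.
A packing using 9 cabins:
  cabin 1: 30 = 30
  cabin 2: 30 = 30
  cabin 3: 29 = 29
  cabin 4: 29 = 29
  cabin 5: 23 + 9 = 32
  cabin 6: 21 + 7 = 28
  cabin 7: 19 + 13 = 32
  cabin 8: 18 = 18
  cabin 9: 16 = 16
No arrangement into 8 cabins stays within capacity, so 9 is optimal.

9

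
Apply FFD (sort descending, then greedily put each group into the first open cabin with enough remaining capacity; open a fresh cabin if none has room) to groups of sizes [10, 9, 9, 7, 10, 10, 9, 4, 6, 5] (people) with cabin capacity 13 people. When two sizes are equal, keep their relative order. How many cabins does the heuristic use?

8

Sorted descending: 10, 10, 10, 9, 9, 9, 7, 6, 5, 4.
  10 → cabin 1 (new)  [load 10/13]
  10 → cabin 2 (new)  [load 10/13]
  10 → cabin 3 (new)  [load 10/13]
  9 → cabin 4 (new)  [load 9/13]
  9 → cabin 5 (new)  [load 9/13]
  9 → cabin 6 (new)  [load 9/13]
  7 → cabin 7 (new)  [load 7/13]
  6 → cabin 7  [load 13/13]
  5 → cabin 8 (new)  [load 5/13]
  4 → cabin 4  [load 13/13]
8 cabins opened.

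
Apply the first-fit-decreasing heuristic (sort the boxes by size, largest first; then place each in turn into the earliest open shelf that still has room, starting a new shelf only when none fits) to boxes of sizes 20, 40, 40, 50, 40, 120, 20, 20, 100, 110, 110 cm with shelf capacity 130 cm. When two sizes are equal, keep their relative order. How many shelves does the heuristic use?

6

Sorted descending: 120, 110, 110, 100, 50, 40, 40, 40, 20, 20, 20.
  120 → shelf 1 (new)  [load 120/130]
  110 → shelf 2 (new)  [load 110/130]
  110 → shelf 3 (new)  [load 110/130]
  100 → shelf 4 (new)  [load 100/130]
  50 → shelf 5 (new)  [load 50/130]
  40 → shelf 5  [load 90/130]
  40 → shelf 5  [load 130/130]
  40 → shelf 6 (new)  [load 40/130]
  20 → shelf 2  [load 130/130]
  20 → shelf 3  [load 130/130]
  20 → shelf 4  [load 120/130]
6 shelves opened.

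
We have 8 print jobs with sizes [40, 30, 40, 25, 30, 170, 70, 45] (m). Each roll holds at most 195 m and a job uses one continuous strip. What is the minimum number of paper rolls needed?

3

Total = 170 + 70 + 45 + 40 + 40 + 30 + 30 + 25 = 450 m.
Lower bound: ⌈450/195⌉ = 3 paper rolls.
A packing using 3 paper rolls:
  roll 1: 170 + 25 = 195
  roll 2: 70 + 45 + 40 + 40 = 195
  roll 3: 30 + 30 = 60
This matches the lower bound, so 3 is optimal.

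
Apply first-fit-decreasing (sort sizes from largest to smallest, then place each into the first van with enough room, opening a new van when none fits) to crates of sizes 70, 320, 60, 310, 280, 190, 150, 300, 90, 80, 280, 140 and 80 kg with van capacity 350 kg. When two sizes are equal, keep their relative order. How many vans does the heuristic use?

Sorted descending: 320, 310, 300, 280, 280, 190, 150, 140, 90, 80, 80, 70, 60.
  320 → van 1 (new)  [load 320/350]
  310 → van 2 (new)  [load 310/350]
  300 → van 3 (new)  [load 300/350]
  280 → van 4 (new)  [load 280/350]
  280 → van 5 (new)  [load 280/350]
  190 → van 6 (new)  [load 190/350]
  150 → van 6  [load 340/350]
  140 → van 7 (new)  [load 140/350]
  90 → van 7  [load 230/350]
  80 → van 7  [load 310/350]
  80 → van 8 (new)  [load 80/350]
  70 → van 4  [load 350/350]
  60 → van 5  [load 340/350]
8 vans opened.

8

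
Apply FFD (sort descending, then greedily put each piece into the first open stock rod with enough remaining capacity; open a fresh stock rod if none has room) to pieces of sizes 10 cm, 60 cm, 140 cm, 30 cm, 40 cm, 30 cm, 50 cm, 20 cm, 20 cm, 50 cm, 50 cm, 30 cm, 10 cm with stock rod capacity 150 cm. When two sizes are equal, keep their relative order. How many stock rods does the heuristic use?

4

Sorted descending: 140, 60, 50, 50, 50, 40, 30, 30, 30, 20, 20, 10, 10.
  140 → stock rod 1 (new)  [load 140/150]
  60 → stock rod 2 (new)  [load 60/150]
  50 → stock rod 2  [load 110/150]
  50 → stock rod 3 (new)  [load 50/150]
  50 → stock rod 3  [load 100/150]
  40 → stock rod 2  [load 150/150]
  30 → stock rod 3  [load 130/150]
  30 → stock rod 4 (new)  [load 30/150]
  30 → stock rod 4  [load 60/150]
  20 → stock rod 3  [load 150/150]
  20 → stock rod 4  [load 80/150]
  10 → stock rod 1  [load 150/150]
  10 → stock rod 4  [load 90/150]
4 stock rods opened.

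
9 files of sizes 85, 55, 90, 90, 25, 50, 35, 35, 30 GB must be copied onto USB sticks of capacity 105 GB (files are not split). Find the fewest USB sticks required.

Total = 90 + 90 + 85 + 55 + 50 + 35 + 35 + 30 + 25 = 495 GB.
Lower bound: ⌈495/105⌉ = 5 USB sticks.
A packing using 6 USB sticks:
  USB stick 1: 90 = 90
  USB stick 2: 90 = 90
  USB stick 3: 85 = 85
  USB stick 4: 55 + 50 = 105
  USB stick 5: 35 + 35 + 30 = 100
  USB stick 6: 25 = 25
No arrangement into 5 USB sticks stays within capacity, so 6 is optimal.

6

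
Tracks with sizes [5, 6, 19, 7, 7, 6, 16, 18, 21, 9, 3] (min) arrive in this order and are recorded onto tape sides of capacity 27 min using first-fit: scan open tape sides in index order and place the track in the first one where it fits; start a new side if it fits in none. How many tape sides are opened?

5

  5 → side 1 (new)  [load 5/27]
  6 → side 1  [load 11/27]
  19 → side 2 (new)  [load 19/27]
  7 → side 1  [load 18/27]
  7 → side 1  [load 25/27]
  6 → side 2  [load 25/27]
  16 → side 3 (new)  [load 16/27]
  18 → side 4 (new)  [load 18/27]
  21 → side 5 (new)  [load 21/27]
  9 → side 3  [load 25/27]
  3 → side 4  [load 21/27]
5 tape sides opened.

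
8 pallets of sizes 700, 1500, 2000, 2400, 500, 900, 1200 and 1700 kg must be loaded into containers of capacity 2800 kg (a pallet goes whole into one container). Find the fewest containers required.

5

Total = 2400 + 2000 + 1700 + 1500 + 1200 + 900 + 700 + 500 = 10900 kg.
Lower bound: ⌈10900/2800⌉ = 4 containers.
A packing using 5 containers:
  container 1: 2400 = 2400
  container 2: 2000 + 700 = 2700
  container 3: 1700 + 900 = 2600
  container 4: 1500 + 1200 = 2700
  container 5: 500 = 500
No arrangement into 4 containers stays within capacity, so 5 is optimal.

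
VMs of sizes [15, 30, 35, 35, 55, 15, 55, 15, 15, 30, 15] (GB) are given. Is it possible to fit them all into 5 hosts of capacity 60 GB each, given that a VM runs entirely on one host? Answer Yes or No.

No

Total = 315 GB; ⌈315/60⌉ = 6.
At least 6 hosts are required, but only 5 are allowed.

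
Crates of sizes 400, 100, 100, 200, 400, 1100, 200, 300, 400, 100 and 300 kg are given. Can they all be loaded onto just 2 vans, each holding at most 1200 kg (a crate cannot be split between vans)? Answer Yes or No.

Total = 3600 kg; ⌈3600/1200⌉ = 3.
At least 3 vans are required, but only 2 are allowed.

No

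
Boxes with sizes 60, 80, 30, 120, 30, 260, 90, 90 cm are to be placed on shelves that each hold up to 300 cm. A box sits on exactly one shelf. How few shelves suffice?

Total = 260 + 120 + 90 + 90 + 80 + 60 + 30 + 30 = 760 cm.
Lower bound: ⌈760/300⌉ = 3 shelves.
A packing using 3 shelves:
  shelf 1: 260 + 30 = 290
  shelf 2: 120 + 90 + 90 = 300
  shelf 3: 80 + 60 + 30 = 170
This matches the lower bound, so 3 is optimal.

3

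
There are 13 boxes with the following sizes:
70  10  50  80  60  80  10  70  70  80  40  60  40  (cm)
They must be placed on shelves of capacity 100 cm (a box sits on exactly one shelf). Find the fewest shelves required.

9

Total = 80 + 80 + 80 + 70 + 70 + 70 + 60 + 60 + 50 + 40 + 40 + 10 + 10 = 720 cm.
Lower bound: ⌈720/100⌉ = 8 shelves.
A packing using 9 shelves:
  shelf 1: 80 + 10 + 10 = 100
  shelf 2: 80 = 80
  shelf 3: 80 = 80
  shelf 4: 70 = 70
  shelf 5: 70 = 70
  shelf 6: 70 = 70
  shelf 7: 60 + 40 = 100
  shelf 8: 60 + 40 = 100
  shelf 9: 50 = 50
No arrangement into 8 shelves stays within capacity, so 9 is optimal.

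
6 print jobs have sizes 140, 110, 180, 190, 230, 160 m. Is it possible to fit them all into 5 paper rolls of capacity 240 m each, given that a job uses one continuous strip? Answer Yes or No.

Total = 1010 m; ⌈1010/240⌉ = 5.
The bound of 5 does not rule out 5, but exhaustive search shows no assignment into 5 paper rolls of capacity 240 m exists — the minimum is 6.

No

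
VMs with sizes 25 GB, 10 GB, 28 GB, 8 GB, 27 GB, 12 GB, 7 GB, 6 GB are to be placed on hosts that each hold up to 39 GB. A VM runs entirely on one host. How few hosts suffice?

4

Total = 28 + 27 + 25 + 12 + 10 + 8 + 7 + 6 = 123 GB.
Lower bound: ⌈123/39⌉ = 4 hosts.
A packing using 4 hosts:
  host 1: 28 + 10 = 38
  host 2: 27 + 12 = 39
  host 3: 25 + 8 + 6 = 39
  host 4: 7 = 7
This matches the lower bound, so 4 is optimal.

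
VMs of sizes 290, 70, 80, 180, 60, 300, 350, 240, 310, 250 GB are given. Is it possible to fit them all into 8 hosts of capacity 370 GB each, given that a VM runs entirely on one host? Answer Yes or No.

Yes

A valid assignment using 7 hosts:
  host 1: 350 = 350
  host 2: 310 + 60 = 370
  host 3: 300 + 70 = 370
  host 4: 290 + 80 = 370
  host 5: 250 = 250
  host 6: 240 = 240
  host 7: 180 = 180
That uses only 7 ≤ 8, so 8 hosts are enough.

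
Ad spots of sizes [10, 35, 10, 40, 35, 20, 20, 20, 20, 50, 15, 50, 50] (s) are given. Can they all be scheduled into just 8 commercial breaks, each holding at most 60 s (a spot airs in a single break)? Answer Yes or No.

Yes

A valid assignment using 7 commercial breaks:
  break 1: 50 + 10 = 60
  break 2: 50 + 10 = 60
  break 3: 50 = 50
  break 4: 40 + 20 = 60
  break 5: 35 + 20 = 55
  break 6: 35 + 20 = 55
  break 7: 20 + 15 = 35
That uses only 7 ≤ 8, so 8 commercial breaks are enough.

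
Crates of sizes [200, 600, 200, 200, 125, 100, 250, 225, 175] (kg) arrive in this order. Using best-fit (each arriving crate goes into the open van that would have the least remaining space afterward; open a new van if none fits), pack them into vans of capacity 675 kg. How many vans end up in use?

  200 → van 1 (new)  [load 200/675]
  600 → van 2 (new)  [load 600/675]
  200 → van 1  [load 400/675]
  200 → van 1  [load 600/675]
  125 → van 3 (new)  [load 125/675]
  100 → van 3  [load 225/675]
  250 → van 3  [load 475/675]
  225 → van 4 (new)  [load 225/675]
  175 → van 3  [load 650/675]
4 vans opened.

4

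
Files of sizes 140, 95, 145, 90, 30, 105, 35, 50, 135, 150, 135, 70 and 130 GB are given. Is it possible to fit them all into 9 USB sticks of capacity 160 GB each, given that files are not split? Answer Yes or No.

A valid assignment using 9 USB sticks:
  USB stick 1: 150 = 150
  USB stick 2: 145 = 145
  USB stick 3: 140 = 140
  USB stick 4: 135 = 135
  USB stick 5: 135 = 135
  USB stick 6: 130 + 30 = 160
  USB stick 7: 105 + 50 = 155
  USB stick 8: 95 + 35 = 130
  USB stick 9: 90 + 70 = 160
Every load is within 160 GB, so 9 USB sticks suffice.

Yes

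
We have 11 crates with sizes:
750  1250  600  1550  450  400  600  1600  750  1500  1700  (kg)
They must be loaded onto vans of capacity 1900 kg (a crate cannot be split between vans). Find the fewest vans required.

Total = 1700 + 1600 + 1550 + 1500 + 1250 + 750 + 750 + 600 + 600 + 450 + 400 = 11150 kg.
Lower bound: ⌈11150/1900⌉ = 6 vans.
A packing using 7 vans:
  van 1: 1700 = 1700
  van 2: 1600 = 1600
  van 3: 1550 = 1550
  van 4: 1500 + 400 = 1900
  van 5: 1250 + 600 = 1850
  van 6: 750 + 750 = 1500
  van 7: 600 + 450 = 1050
No arrangement into 6 vans stays within capacity, so 7 is optimal.

7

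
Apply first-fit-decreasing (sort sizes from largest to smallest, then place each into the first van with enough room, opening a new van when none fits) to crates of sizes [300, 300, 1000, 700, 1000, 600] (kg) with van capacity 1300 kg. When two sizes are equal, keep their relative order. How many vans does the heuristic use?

Sorted descending: 1000, 1000, 700, 600, 300, 300.
  1000 → van 1 (new)  [load 1000/1300]
  1000 → van 2 (new)  [load 1000/1300]
  700 → van 3 (new)  [load 700/1300]
  600 → van 3  [load 1300/1300]
  300 → van 1  [load 1300/1300]
  300 → van 2  [load 1300/1300]
3 vans opened.

3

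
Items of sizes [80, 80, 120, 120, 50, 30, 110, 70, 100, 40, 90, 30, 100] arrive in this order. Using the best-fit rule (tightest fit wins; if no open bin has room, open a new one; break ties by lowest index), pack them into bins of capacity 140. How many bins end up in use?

9

  80 → bin 1 (new)  [load 80/140]
  80 → bin 2 (new)  [load 80/140]
  120 → bin 3 (new)  [load 120/140]
  120 → bin 4 (new)  [load 120/140]
  50 → bin 1  [load 130/140]
  30 → bin 2  [load 110/140]
  110 → bin 5 (new)  [load 110/140]
  70 → bin 6 (new)  [load 70/140]
  100 → bin 7 (new)  [load 100/140]
  40 → bin 7  [load 140/140]
  90 → bin 8 (new)  [load 90/140]
  30 → bin 2  [load 140/140]
  100 → bin 9 (new)  [load 100/140]
9 bins opened.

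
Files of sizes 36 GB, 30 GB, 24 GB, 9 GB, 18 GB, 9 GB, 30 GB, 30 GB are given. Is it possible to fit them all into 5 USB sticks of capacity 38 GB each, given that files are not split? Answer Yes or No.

Total = 186 GB; ⌈186/38⌉ = 5.
The bound of 5 does not rule out 5, but exhaustive search shows no assignment into 5 USB sticks of capacity 38 GB exists — the minimum is 6.

No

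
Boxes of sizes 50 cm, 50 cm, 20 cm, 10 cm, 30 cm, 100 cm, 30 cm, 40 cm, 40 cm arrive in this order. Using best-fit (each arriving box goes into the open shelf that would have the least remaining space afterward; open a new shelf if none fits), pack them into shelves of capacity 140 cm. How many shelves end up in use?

  50 → shelf 1 (new)  [load 50/140]
  50 → shelf 1  [load 100/140]
  20 → shelf 1  [load 120/140]
  10 → shelf 1  [load 130/140]
  30 → shelf 2 (new)  [load 30/140]
  100 → shelf 2  [load 130/140]
  30 → shelf 3 (new)  [load 30/140]
  40 → shelf 3  [load 70/140]
  40 → shelf 3  [load 110/140]
3 shelves opened.

3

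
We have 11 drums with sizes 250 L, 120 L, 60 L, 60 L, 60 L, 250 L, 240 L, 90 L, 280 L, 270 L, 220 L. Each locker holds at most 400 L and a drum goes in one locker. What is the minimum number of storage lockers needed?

Total = 280 + 270 + 250 + 250 + 240 + 220 + 120 + 90 + 60 + 60 + 60 = 1900 L.
Lower bound: ⌈1900/400⌉ = 5 storage lockers.
Also, 6 drums each exceed 200 L, and no two of those can share a locker, so at least 6 storage lockers are needed.
A packing using 6 storage lockers:
  locker 1: 280 + 120 = 400
  locker 2: 270 + 90 = 360
  locker 3: 250 + 60 + 60 = 370
  locker 4: 250 + 60 = 310
  locker 5: 240 = 240
  locker 6: 220 = 220
This matches the lower bound, so 6 is optimal.

6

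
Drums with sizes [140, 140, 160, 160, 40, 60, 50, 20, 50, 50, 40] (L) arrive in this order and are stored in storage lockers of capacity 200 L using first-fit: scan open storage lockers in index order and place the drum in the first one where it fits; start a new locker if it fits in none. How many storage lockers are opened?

  140 → locker 1 (new)  [load 140/200]
  140 → locker 2 (new)  [load 140/200]
  160 → locker 3 (new)  [load 160/200]
  160 → locker 4 (new)  [load 160/200]
  40 → locker 1  [load 180/200]
  60 → locker 2  [load 200/200]
  50 → locker 5 (new)  [load 50/200]
  20 → locker 1  [load 200/200]
  50 → locker 5  [load 100/200]
  50 → locker 5  [load 150/200]
  40 → locker 3  [load 200/200]
5 storage lockers opened.

5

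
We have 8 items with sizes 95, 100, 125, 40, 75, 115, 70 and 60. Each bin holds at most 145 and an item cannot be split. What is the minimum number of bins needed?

Total = 125 + 115 + 100 + 95 + 75 + 70 + 60 + 40 = 680.
Lower bound: ⌈680/145⌉ = 5 bins.
A packing using 6 bins:
  bin 1: 125 = 125
  bin 2: 115 = 115
  bin 3: 100 + 40 = 140
  bin 4: 95 = 95
  bin 5: 75 + 70 = 145
  bin 6: 60 = 60
No arrangement into 5 bins stays within capacity, so 6 is optimal.

6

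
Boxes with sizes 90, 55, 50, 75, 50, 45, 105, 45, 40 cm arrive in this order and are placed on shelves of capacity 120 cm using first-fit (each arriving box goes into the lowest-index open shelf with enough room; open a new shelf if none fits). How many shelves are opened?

6

  90 → shelf 1 (new)  [load 90/120]
  55 → shelf 2 (new)  [load 55/120]
  50 → shelf 2  [load 105/120]
  75 → shelf 3 (new)  [load 75/120]
  50 → shelf 4 (new)  [load 50/120]
  45 → shelf 3  [load 120/120]
  105 → shelf 5 (new)  [load 105/120]
  45 → shelf 4  [load 95/120]
  40 → shelf 6 (new)  [load 40/120]
6 shelves opened.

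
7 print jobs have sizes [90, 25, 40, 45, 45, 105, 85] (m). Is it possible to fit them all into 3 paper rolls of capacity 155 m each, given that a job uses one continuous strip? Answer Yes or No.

Yes

A valid assignment using 3 paper rolls:
  roll 1: 105 + 45 = 150
  roll 2: 90 + 45 = 135
  roll 3: 85 + 40 + 25 = 150
Every load is within 155 m, so 3 paper rolls suffice.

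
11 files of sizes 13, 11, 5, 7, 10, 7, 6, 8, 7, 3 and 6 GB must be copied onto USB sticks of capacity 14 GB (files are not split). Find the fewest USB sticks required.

Total = 13 + 11 + 10 + 8 + 7 + 7 + 7 + 6 + 6 + 5 + 3 = 83 GB.
Lower bound: ⌈83/14⌉ = 6 USB sticks.
A packing using 7 USB sticks:
  USB stick 1: 13 = 13
  USB stick 2: 11 + 3 = 14
  USB stick 3: 10 = 10
  USB stick 4: 8 + 6 = 14
  USB stick 5: 7 + 7 = 14
  USB stick 6: 7 + 6 = 13
  USB stick 7: 5 = 5
No arrangement into 6 USB sticks stays within capacity, so 7 is optimal.

7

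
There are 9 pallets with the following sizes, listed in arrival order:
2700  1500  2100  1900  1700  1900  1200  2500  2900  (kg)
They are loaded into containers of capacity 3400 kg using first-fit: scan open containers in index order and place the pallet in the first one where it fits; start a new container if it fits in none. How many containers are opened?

7

  2700 → container 1 (new)  [load 2700/3400]
  1500 → container 2 (new)  [load 1500/3400]
  2100 → container 3 (new)  [load 2100/3400]
  1900 → container 2  [load 3400/3400]
  1700 → container 4 (new)  [load 1700/3400]
  1900 → container 5 (new)  [load 1900/3400]
  1200 → container 3  [load 3300/3400]
  2500 → container 6 (new)  [load 2500/3400]
  2900 → container 7 (new)  [load 2900/3400]
7 containers opened.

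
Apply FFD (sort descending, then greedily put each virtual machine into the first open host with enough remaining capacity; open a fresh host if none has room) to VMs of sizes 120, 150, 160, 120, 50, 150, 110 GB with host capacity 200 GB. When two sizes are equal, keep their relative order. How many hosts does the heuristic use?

6

Sorted descending: 160, 150, 150, 120, 120, 110, 50.
  160 → host 1 (new)  [load 160/200]
  150 → host 2 (new)  [load 150/200]
  150 → host 3 (new)  [load 150/200]
  120 → host 4 (new)  [load 120/200]
  120 → host 5 (new)  [load 120/200]
  110 → host 6 (new)  [load 110/200]
  50 → host 2  [load 200/200]
6 hosts opened.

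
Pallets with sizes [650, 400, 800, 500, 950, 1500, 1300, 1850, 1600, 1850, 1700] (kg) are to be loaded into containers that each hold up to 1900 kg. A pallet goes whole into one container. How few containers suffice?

Total = 1850 + 1850 + 1700 + 1600 + 1500 + 1300 + 950 + 800 + 650 + 500 + 400 = 13100 kg.
Lower bound: ⌈13100/1900⌉ = 7 containers.
A packing using 8 containers:
  container 1: 1850 = 1850
  container 2: 1850 = 1850
  container 3: 1700 = 1700
  container 4: 1600 = 1600
  container 5: 1500 + 400 = 1900
  container 6: 1300 + 500 = 1800
  container 7: 950 + 800 = 1750
  container 8: 650 = 650
No arrangement into 7 containers stays within capacity, so 8 is optimal.

8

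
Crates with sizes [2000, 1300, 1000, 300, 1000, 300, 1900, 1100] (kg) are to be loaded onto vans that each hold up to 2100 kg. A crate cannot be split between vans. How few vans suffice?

Total = 2000 + 1900 + 1300 + 1100 + 1000 + 1000 + 300 + 300 = 8900 kg.
Lower bound: ⌈8900/2100⌉ = 5 vans.
A packing using 5 vans:
  van 1: 2000 = 2000
  van 2: 1900 = 1900
  van 3: 1300 + 300 + 300 = 1900
  van 4: 1100 + 1000 = 2100
  van 5: 1000 = 1000
This matches the lower bound, so 5 is optimal.

5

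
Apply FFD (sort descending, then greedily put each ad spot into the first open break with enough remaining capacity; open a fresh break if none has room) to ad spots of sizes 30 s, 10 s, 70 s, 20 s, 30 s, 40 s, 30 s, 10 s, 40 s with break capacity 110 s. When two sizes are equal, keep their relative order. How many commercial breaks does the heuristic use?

3

Sorted descending: 70, 40, 40, 30, 30, 30, 20, 10, 10.
  70 → break 1 (new)  [load 70/110]
  40 → break 1  [load 110/110]
  40 → break 2 (new)  [load 40/110]
  30 → break 2  [load 70/110]
  30 → break 2  [load 100/110]
  30 → break 3 (new)  [load 30/110]
  20 → break 3  [load 50/110]
  10 → break 2  [load 110/110]
  10 → break 3  [load 60/110]
3 commercial breaks opened.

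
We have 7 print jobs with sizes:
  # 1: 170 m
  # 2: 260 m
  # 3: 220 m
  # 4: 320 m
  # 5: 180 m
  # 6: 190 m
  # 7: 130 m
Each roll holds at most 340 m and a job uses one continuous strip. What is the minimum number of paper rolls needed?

6

Total = 320 + 260 + 220 + 190 + 180 + 170 + 130 = 1470 m.
Lower bound: ⌈1470/340⌉ = 5 paper rolls.
A packing using 6 paper rolls:
  roll 1: 320 = 320
  roll 2: 260 = 260
  roll 3: 220 = 220
  roll 4: 190 + 130 = 320
  roll 5: 180 = 180
  roll 6: 170 = 170
No arrangement into 5 paper rolls stays within capacity, so 6 is optimal.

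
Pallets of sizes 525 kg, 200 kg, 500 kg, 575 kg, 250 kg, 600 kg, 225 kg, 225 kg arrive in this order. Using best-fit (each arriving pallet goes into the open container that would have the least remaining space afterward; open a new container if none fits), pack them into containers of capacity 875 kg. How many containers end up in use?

  525 → container 1 (new)  [load 525/875]
  200 → container 1  [load 725/875]
  500 → container 2 (new)  [load 500/875]
  575 → container 3 (new)  [load 575/875]
  250 → container 3  [load 825/875]
  600 → container 4 (new)  [load 600/875]
  225 → container 4  [load 825/875]
  225 → container 2  [load 725/875]
4 containers opened.

4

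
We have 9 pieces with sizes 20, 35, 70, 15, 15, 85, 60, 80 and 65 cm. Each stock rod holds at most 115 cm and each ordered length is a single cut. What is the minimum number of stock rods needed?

Total = 85 + 80 + 70 + 65 + 60 + 35 + 20 + 15 + 15 = 445 cm.
Lower bound: ⌈445/115⌉ = 4 stock rods.
Also, 5 pieces each exceed 115/2 cm, and no two of those can share a stock rod, so at least 5 stock rods are needed.
A packing using 5 stock rods:
  stock rod 1: 85 + 20 = 105
  stock rod 2: 80 + 35 = 115
  stock rod 3: 70 + 15 + 15 = 100
  stock rod 4: 65 = 65
  stock rod 5: 60 = 60
This matches the lower bound, so 5 is optimal.

5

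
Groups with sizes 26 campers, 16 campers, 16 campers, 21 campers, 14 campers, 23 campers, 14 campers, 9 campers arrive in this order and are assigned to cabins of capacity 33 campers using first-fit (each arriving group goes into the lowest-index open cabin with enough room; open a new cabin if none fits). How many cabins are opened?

  26 → cabin 1 (new)  [load 26/33]
  16 → cabin 2 (new)  [load 16/33]
  16 → cabin 2  [load 32/33]
  21 → cabin 3 (new)  [load 21/33]
  14 → cabin 4 (new)  [load 14/33]
  23 → cabin 5 (new)  [load 23/33]
  14 → cabin 4  [load 28/33]
  9 → cabin 3  [load 30/33]
5 cabins opened.

5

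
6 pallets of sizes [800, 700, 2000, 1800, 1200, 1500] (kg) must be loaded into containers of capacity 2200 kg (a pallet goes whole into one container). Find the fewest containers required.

4

Total = 2000 + 1800 + 1500 + 1200 + 800 + 700 = 8000 kg.
Lower bound: ⌈8000/2200⌉ = 4 containers.
A packing using 4 containers:
  container 1: 2000 = 2000
  container 2: 1800 = 1800
  container 3: 1500 + 700 = 2200
  container 4: 1200 + 800 = 2000
This matches the lower bound, so 4 is optimal.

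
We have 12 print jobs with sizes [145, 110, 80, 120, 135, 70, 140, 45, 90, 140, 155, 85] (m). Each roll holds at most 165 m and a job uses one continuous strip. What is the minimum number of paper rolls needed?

Total = 155 + 145 + 140 + 140 + 135 + 120 + 110 + 90 + 85 + 80 + 70 + 45 = 1315 m.
Lower bound: ⌈1315/165⌉ = 8 paper rolls.
Also, 9 print jobs each exceed 165/2 m, and no two of those can share a roll, so at least 9 paper rolls are needed.
A packing using 9 paper rolls:
  roll 1: 155 = 155
  roll 2: 145 = 145
  roll 3: 140 = 140
  roll 4: 140 = 140
  roll 5: 135 = 135
  roll 6: 120 + 45 = 165
  roll 7: 110 = 110
  roll 8: 90 + 70 = 160
  roll 9: 85 + 80 = 165
This matches the lower bound, so 9 is optimal.

9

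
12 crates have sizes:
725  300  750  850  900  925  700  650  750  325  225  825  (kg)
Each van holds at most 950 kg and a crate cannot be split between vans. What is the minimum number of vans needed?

10

Total = 925 + 900 + 850 + 825 + 750 + 750 + 725 + 700 + 650 + 325 + 300 + 225 = 7925 kg.
Lower bound: ⌈7925/950⌉ = 9 vans.
A packing using 10 vans:
  van 1: 925 = 925
  van 2: 900 = 900
  van 3: 850 = 850
  van 4: 825 = 825
  van 5: 750 = 750
  van 6: 750 = 750
  van 7: 725 + 225 = 950
  van 8: 700 = 700
  van 9: 650 + 300 = 950
  van 10: 325 = 325
No arrangement into 9 vans stays within capacity, so 10 is optimal.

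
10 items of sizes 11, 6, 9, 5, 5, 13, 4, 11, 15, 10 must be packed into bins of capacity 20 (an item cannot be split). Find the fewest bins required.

5

Total = 15 + 13 + 11 + 11 + 10 + 9 + 6 + 5 + 5 + 4 = 89.
Lower bound: ⌈89/20⌉ = 5 bins.
A packing using 5 bins:
  bin 1: 15 + 5 = 20
  bin 2: 13 + 6 = 19
  bin 3: 11 + 9 = 20
  bin 4: 11 + 5 + 4 = 20
  bin 5: 10 = 10
This matches the lower bound, so 5 is optimal.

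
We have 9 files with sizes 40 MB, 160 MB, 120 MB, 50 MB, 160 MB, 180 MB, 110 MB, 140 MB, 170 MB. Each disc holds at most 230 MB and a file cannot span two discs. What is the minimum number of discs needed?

Total = 180 + 170 + 160 + 160 + 140 + 120 + 110 + 50 + 40 = 1130 MB.
Lower bound: ⌈1130/230⌉ = 5 discs.
Also, 6 files each exceed 115 MB, and no two of those can share a disc, so at least 6 discs are needed.
A packing using 6 discs:
  disc 1: 180 + 50 = 230
  disc 2: 170 + 40 = 210
  disc 3: 160 = 160
  disc 4: 160 = 160
  disc 5: 140 = 140
  disc 6: 120 + 110 = 230
This matches the lower bound, so 6 is optimal.

6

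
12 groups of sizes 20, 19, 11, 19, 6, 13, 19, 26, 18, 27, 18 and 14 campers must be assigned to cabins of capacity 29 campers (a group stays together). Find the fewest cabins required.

9

Total = 27 + 26 + 20 + 19 + 19 + 19 + 18 + 18 + 14 + 13 + 11 + 6 = 210 campers.
Lower bound: ⌈210/29⌉ = 8 cabins.
A packing using 9 cabins:
  cabin 1: 27 = 27
  cabin 2: 26 = 26
  cabin 3: 20 + 6 = 26
  cabin 4: 19 = 19
  cabin 5: 19 = 19
  cabin 6: 19 = 19
  cabin 7: 18 + 11 = 29
  cabin 8: 18 = 18
  cabin 9: 14 + 13 = 27
No arrangement into 8 cabins stays within capacity, so 9 is optimal.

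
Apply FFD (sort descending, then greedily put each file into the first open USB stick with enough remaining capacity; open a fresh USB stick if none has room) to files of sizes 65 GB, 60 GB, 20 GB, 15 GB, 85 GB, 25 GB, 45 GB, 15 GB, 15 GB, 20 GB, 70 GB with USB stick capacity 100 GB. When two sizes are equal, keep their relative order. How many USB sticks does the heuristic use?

5

Sorted descending: 85, 70, 65, 60, 45, 25, 20, 20, 15, 15, 15.
  85 → USB stick 1 (new)  [load 85/100]
  70 → USB stick 2 (new)  [load 70/100]
  65 → USB stick 3 (new)  [load 65/100]
  60 → USB stick 4 (new)  [load 60/100]
  45 → USB stick 5 (new)  [load 45/100]
  25 → USB stick 2  [load 95/100]
  20 → USB stick 3  [load 85/100]
  20 → USB stick 4  [load 80/100]
  15 → USB stick 1  [load 100/100]
  15 → USB stick 3  [load 100/100]
  15 → USB stick 4  [load 95/100]
5 USB sticks opened.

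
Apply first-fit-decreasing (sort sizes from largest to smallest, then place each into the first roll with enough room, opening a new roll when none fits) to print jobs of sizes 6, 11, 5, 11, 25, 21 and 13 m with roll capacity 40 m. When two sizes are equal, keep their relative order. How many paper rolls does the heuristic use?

3

Sorted descending: 25, 21, 13, 11, 11, 6, 5.
  25 → roll 1 (new)  [load 25/40]
  21 → roll 2 (new)  [load 21/40]
  13 → roll 1  [load 38/40]
  11 → roll 2  [load 32/40]
  11 → roll 3 (new)  [load 11/40]
  6 → roll 2  [load 38/40]
  5 → roll 3  [load 16/40]
3 paper rolls opened.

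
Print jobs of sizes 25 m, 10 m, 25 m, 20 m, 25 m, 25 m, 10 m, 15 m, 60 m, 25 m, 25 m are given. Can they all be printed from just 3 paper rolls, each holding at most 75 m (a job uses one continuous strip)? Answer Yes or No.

No

Total = 265 m; ⌈265/75⌉ = 4.
At least 4 paper rolls are required, but only 3 are allowed.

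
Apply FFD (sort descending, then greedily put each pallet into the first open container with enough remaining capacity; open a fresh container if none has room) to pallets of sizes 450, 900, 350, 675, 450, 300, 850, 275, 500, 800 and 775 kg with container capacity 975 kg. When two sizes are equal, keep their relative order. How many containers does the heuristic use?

Sorted descending: 900, 850, 800, 775, 675, 500, 450, 450, 350, 300, 275.
  900 → container 1 (new)  [load 900/975]
  850 → container 2 (new)  [load 850/975]
  800 → container 3 (new)  [load 800/975]
  775 → container 4 (new)  [load 775/975]
  675 → container 5 (new)  [load 675/975]
  500 → container 6 (new)  [load 500/975]
  450 → container 6  [load 950/975]
  450 → container 7 (new)  [load 450/975]
  350 → container 7  [load 800/975]
  300 → container 5  [load 975/975]
  275 → container 8 (new)  [load 275/975]
8 containers opened.

8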